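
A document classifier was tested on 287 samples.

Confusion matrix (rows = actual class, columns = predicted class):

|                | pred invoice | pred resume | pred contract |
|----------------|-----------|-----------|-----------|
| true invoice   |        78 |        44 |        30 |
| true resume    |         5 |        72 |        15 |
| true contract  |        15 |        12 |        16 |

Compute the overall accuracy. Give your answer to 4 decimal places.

0.5784

Accuracy = trace / total = (78+72+16=166) / 287 = 166/287 = 0.5784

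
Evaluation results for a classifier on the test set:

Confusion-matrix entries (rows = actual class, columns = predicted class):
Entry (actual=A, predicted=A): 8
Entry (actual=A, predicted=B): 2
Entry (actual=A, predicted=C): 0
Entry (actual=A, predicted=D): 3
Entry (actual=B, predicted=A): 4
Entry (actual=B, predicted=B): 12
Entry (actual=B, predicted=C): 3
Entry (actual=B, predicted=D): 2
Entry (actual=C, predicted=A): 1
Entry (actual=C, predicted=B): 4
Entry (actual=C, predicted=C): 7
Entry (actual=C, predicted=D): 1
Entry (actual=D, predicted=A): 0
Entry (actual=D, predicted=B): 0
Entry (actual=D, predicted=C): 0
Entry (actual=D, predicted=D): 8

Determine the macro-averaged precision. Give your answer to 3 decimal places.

Per-class precision (TP/(TP+FP)):
  A: TP=8, FP=4+1+0=5 → 8/13 = 0.6154
  B: TP=12, FP=2+4+0=6 → 12/18 = 0.6667
  C: TP=7, FP=0+3+0=3 → 7/10 = 0.7000
  D: TP=8, FP=3+2+1=6 → 8/14 = 0.5714
Macro-precision = mean = (0.6154 + 0.6667 + 0.7000 + 0.5714) / 4 = 0.638

0.638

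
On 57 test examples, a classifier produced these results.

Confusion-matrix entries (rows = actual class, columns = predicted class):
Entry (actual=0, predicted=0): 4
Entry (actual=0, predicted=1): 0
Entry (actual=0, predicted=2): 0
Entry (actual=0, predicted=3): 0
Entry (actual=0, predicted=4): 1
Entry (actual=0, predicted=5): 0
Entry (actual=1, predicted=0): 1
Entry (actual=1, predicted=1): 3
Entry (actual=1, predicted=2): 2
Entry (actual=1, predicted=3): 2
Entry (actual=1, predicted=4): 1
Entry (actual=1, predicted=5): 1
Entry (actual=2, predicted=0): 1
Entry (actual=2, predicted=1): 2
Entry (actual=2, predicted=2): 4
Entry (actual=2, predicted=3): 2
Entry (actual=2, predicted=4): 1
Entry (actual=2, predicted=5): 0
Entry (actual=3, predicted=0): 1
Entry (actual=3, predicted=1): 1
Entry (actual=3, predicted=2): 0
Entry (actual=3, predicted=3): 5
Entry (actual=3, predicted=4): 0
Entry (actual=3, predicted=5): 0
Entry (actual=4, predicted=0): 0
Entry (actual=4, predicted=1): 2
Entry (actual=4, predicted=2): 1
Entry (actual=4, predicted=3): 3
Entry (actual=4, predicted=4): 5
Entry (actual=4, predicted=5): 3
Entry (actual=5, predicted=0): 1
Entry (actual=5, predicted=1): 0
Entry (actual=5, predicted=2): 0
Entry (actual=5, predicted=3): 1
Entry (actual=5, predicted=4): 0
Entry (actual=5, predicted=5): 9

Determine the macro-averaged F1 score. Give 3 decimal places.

Per-class F1 score (2·TP/(2·TP+FP+FN)):
  0: TP=4, FP=1+1+1+0+1=4, FN=0+0+0+1+0=1 → 8/13 = 0.6154
  1: TP=3, FP=0+2+1+2+0=5, FN=1+2+2+1+1=7 → 6/18 = 0.3333
  2: TP=4, FP=0+2+0+1+0=3, FN=1+2+2+1+0=6 → 8/17 = 0.4706
  3: TP=5, FP=0+2+2+3+1=8, FN=1+1+0+0+0=2 → 10/20 = 0.5000
  4: TP=5, FP=1+1+1+0+0=3, FN=0+2+1+3+3=9 → 10/22 = 0.4545
  5: TP=9, FP=0+1+0+0+3=4, FN=1+0+0+1+0=2 → 18/24 = 0.7500
Macro-F1 score = mean = (0.6154 + 0.3333 + 0.4706 + 0.5000 + 0.4545 + 0.7500) / 6 = 0.521

0.521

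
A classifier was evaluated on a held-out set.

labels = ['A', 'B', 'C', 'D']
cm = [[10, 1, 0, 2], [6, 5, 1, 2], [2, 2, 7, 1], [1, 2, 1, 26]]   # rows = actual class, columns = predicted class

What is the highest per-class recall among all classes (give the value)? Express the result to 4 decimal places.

Per-class recall (TP/(TP+FN)):
  A: TP=10, FN=1+0+2=3 → 10/13 = 0.76923
  B: TP=5, FN=6+1+2=9 → 5/14 = 0.35714
  C: TP=7, FN=2+2+1=5 → 7/12 = 0.58333
  D: TP=26, FN=1+2+1=4 → 26/30 = 0.86667
Highest is class 'D' with recall = 0.8667.

0.8667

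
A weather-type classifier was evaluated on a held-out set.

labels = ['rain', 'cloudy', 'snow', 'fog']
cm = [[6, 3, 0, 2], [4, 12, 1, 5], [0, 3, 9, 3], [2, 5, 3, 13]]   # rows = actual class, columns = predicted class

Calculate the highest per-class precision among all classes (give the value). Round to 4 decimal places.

Per-class precision (TP/(TP+FP)):
  rain: TP=6, FP=4+0+2=6 → 6/12 = 0.50000
  cloudy: TP=12, FP=3+3+5=11 → 12/23 = 0.52174
  snow: TP=9, FP=0+1+3=4 → 9/13 = 0.69231
  fog: TP=13, FP=2+5+3=10 → 13/23 = 0.56522
Highest is class 'snow' with precision = 0.6923.

0.6923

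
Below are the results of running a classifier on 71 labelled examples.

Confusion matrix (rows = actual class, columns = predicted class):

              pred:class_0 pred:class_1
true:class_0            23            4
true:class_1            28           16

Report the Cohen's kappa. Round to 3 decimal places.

0.184

Observed agreement pₒ = trace/N = 39/71 = 0.5493
Expected agreement pₑ = Σ (rowᵢ·colᵢ)/N² = (27·51 + 44·20)/71² = 0.4477
κ = (pₒ − pₑ)/(1 − pₑ) = (0.5493 − 0.4477)/(1 − 0.4477) = 0.184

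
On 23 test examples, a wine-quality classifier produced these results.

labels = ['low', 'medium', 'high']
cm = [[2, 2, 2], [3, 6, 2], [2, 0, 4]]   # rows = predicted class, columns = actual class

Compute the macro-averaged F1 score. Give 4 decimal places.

Per-class F1 score (2·TP/(2·TP+FP+FN)):
  low: TP=2, FP=2+2=4, FN=3+2=5 → 4/13 = 0.30769
  medium: TP=6, FP=3+2=5, FN=2+0=2 → 12/19 = 0.63158
  high: TP=4, FP=2+0=2, FN=2+2=4 → 8/14 = 0.57143
Macro-F1 score = mean = (0.30769 + 0.63158 + 0.57143) / 3 = 0.5036

0.5036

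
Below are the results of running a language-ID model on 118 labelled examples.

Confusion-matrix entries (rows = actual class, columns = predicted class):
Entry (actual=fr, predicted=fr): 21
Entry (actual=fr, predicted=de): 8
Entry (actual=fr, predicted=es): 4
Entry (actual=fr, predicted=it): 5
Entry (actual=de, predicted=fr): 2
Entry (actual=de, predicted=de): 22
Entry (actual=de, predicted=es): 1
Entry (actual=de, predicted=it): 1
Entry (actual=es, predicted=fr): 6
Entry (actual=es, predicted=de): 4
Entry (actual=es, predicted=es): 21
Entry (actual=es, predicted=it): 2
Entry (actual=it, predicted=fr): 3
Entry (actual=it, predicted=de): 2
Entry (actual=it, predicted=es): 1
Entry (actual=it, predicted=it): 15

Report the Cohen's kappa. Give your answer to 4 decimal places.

Observed agreement pₒ = trace/N = 79/118 = 0.66949
Expected agreement pₑ = Σ (rowᵢ·colᵢ)/N² = (38·32 + 26·36 + 33·27 + 21·23)/118² = 0.25323
κ = (pₒ − pₑ)/(1 − pₑ) = (0.66949 − 0.25323)/(1 − 0.25323) = 0.5574

0.5574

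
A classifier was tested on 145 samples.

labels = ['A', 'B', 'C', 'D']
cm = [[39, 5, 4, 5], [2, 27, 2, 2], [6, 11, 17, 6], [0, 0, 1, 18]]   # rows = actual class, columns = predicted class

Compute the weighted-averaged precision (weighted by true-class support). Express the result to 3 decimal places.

Per-class precision (TP/(TP+FP)):
  A: TP=39, FP=2+6+0=8 → 39/47 = 0.8298
  B: TP=27, FP=5+11+0=16 → 27/43 = 0.6279
  C: TP=17, FP=4+2+1=7 → 17/24 = 0.7083
  D: TP=18, FP=5+2+6=13 → 18/31 = 0.5806
Weighted-precision = Σ (supportᵢ/N)·precisionᵢ with N=145: (53/145)·0.8298 + (33/145)·0.6279 + (40/145)·0.7083 + (19/145)·0.5806 = 0.718

0.718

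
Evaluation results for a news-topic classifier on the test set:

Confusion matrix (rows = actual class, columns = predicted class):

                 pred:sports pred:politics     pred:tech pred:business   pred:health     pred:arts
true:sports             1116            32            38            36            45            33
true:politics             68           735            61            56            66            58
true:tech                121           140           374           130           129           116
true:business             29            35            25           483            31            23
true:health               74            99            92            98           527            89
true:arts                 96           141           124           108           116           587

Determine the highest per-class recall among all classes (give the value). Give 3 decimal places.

Per-class recall (TP/(TP+FN)):
  sports: TP=1116, FN=32+38+36+45+33=184 → 1116/1300 = 0.8585
  politics: TP=735, FN=68+61+56+66+58=309 → 735/1044 = 0.7040
  tech: TP=374, FN=121+140+130+129+116=636 → 374/1010 = 0.3703
  business: TP=483, FN=29+35+25+31+23=143 → 483/626 = 0.7716
  health: TP=527, FN=74+99+92+98+89=452 → 527/979 = 0.5383
  arts: TP=587, FN=96+141+124+108+116=585 → 587/1172 = 0.5009
Highest is class 'sports' with recall = 0.858.

0.858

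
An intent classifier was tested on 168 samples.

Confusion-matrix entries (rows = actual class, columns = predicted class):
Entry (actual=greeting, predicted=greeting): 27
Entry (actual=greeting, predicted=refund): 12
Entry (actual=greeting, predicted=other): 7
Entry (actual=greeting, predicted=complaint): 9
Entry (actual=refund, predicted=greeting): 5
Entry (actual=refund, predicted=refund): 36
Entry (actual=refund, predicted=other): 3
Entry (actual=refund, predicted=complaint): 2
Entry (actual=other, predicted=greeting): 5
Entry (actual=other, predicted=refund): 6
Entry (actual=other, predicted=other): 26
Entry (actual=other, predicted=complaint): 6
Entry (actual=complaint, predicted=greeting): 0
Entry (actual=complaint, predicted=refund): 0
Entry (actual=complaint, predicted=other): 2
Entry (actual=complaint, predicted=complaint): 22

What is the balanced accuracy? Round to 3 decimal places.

0.699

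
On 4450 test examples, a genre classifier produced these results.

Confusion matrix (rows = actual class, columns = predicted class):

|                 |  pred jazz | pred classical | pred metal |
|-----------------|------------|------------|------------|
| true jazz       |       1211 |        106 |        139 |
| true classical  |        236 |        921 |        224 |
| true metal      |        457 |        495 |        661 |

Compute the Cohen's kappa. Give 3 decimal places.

Observed agreement pₒ = trace/N = 2793/4450 = 0.6276
Expected agreement pₑ = Σ (rowᵢ·colᵢ)/N² = (1456·1904 + 1381·1522 + 1613·1024)/4450² = 0.3295
κ = (pₒ − pₑ)/(1 − pₑ) = (0.6276 − 0.3295)/(1 − 0.3295) = 0.445

0.445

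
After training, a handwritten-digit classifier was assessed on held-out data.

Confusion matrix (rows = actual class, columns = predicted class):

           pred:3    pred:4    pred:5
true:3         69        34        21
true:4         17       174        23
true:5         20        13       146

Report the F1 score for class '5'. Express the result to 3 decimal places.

0.791

One-vs-rest for '5': TP = diagonal; FP = other classes predicted '5'; FN = '5' predicted as other.
F1 score = 2·TP/(2·TP+FP+FN).
5: TP=146, FP=21+23=44, FN=20+13=33 → 292/369 = 0.7913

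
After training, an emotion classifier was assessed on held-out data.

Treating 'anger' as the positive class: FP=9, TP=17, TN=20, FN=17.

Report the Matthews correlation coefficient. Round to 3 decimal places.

0.192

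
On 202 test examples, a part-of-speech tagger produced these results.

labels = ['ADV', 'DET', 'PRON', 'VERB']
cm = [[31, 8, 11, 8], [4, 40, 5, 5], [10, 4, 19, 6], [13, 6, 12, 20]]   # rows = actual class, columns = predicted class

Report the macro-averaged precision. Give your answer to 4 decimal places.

0.5353

Per-class precision (TP/(TP+FP)):
  ADV: TP=31, FP=4+10+13=27 → 31/58 = 0.53448
  DET: TP=40, FP=8+4+6=18 → 40/58 = 0.68966
  PRON: TP=19, FP=11+5+12=28 → 19/47 = 0.40426
  VERB: TP=20, FP=8+5+6=19 → 20/39 = 0.51282
Macro-precision = mean = (0.53448 + 0.68966 + 0.40426 + 0.51282) / 4 = 0.5353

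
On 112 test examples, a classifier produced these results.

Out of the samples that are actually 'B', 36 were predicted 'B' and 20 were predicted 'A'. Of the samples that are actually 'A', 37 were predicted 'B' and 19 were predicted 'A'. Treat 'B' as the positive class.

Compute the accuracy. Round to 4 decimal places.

Accuracy = (TP+TN)/N = (36+19)/112 = 0.4911

0.4911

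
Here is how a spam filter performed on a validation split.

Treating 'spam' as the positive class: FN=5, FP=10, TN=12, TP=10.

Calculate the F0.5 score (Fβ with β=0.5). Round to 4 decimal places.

0.5263

Fβ = (1+β²)·TP / ((1+β²)·TP + β²·FN + FP), with β²=1/4
= 1.25·10 / (1.25·10 + 0.25·5 + 10) = 0.5263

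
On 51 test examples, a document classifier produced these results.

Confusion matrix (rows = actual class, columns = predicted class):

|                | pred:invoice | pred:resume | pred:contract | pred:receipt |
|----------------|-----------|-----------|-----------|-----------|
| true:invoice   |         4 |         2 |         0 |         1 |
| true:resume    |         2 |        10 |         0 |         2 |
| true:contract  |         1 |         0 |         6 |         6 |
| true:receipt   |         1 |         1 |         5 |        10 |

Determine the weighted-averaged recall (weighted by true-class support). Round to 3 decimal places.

Per-class recall (TP/(TP+FN)):
  invoice: TP=4, FN=2+0+1=3 → 4/7 = 0.5714
  resume: TP=10, FN=2+0+2=4 → 10/14 = 0.7143
  contract: TP=6, FN=1+0+6=7 → 6/13 = 0.4615
  receipt: TP=10, FN=1+1+5=7 → 10/17 = 0.5882
Weighted-recall = Σ (supportᵢ/N)·recallᵢ with N=51: (7/51)·0.5714 + (14/51)·0.7143 + (13/51)·0.4615 + (17/51)·0.5882 = 0.588

0.588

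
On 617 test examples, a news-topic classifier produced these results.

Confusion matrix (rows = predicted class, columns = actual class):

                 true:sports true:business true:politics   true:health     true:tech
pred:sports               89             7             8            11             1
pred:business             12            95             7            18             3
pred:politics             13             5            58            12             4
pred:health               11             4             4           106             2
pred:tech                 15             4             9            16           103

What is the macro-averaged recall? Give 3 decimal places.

0.740

Per-class recall (TP/(TP+FN)):
  sports: TP=89, FN=12+13+11+15=51 → 89/140 = 0.6357
  business: TP=95, FN=7+5+4+4=20 → 95/115 = 0.8261
  politics: TP=58, FN=8+7+4+9=28 → 58/86 = 0.6744
  health: TP=106, FN=11+18+12+16=57 → 106/163 = 0.6503
  tech: TP=103, FN=1+3+4+2=10 → 103/113 = 0.9115
Macro-recall = mean = (0.6357 + 0.8261 + 0.6744 + 0.6503 + 0.9115) / 5 = 0.740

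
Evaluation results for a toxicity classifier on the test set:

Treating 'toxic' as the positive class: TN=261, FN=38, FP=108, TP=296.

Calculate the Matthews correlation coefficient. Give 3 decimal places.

0.600

MCC = (TP·TN − FP·FN) / √((TP+FP)(TP+FN)(TN+FP)(TN+FN))
Numerator = 296·261 − 108·38 = 73152
Denominator = √(404·334·369·299) = √14887623816 = 122014.8508
MCC = 73152 / 122014.8508 = 0.600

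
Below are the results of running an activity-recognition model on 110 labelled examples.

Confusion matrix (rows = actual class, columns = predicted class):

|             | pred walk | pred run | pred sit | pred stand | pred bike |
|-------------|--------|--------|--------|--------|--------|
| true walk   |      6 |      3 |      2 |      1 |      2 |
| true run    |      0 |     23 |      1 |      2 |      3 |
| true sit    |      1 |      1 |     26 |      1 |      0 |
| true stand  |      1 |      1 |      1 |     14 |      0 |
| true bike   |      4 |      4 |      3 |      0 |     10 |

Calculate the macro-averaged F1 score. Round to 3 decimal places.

0.682

Per-class F1 score (2·TP/(2·TP+FP+FN)):
  walk: TP=6, FP=0+1+1+4=6, FN=3+2+1+2=8 → 12/26 = 0.4615
  run: TP=23, FP=3+1+1+4=9, FN=0+1+2+3=6 → 46/61 = 0.7541
  sit: TP=26, FP=2+1+1+3=7, FN=1+1+1+0=3 → 52/62 = 0.8387
  stand: TP=14, FP=1+2+1+0=4, FN=1+1+1+0=3 → 28/35 = 0.8000
  bike: TP=10, FP=2+3+0+0=5, FN=4+4+3+0=11 → 20/36 = 0.5556
Macro-F1 score = mean = (0.4615 + 0.7541 + 0.8387 + 0.8000 + 0.5556) / 5 = 0.682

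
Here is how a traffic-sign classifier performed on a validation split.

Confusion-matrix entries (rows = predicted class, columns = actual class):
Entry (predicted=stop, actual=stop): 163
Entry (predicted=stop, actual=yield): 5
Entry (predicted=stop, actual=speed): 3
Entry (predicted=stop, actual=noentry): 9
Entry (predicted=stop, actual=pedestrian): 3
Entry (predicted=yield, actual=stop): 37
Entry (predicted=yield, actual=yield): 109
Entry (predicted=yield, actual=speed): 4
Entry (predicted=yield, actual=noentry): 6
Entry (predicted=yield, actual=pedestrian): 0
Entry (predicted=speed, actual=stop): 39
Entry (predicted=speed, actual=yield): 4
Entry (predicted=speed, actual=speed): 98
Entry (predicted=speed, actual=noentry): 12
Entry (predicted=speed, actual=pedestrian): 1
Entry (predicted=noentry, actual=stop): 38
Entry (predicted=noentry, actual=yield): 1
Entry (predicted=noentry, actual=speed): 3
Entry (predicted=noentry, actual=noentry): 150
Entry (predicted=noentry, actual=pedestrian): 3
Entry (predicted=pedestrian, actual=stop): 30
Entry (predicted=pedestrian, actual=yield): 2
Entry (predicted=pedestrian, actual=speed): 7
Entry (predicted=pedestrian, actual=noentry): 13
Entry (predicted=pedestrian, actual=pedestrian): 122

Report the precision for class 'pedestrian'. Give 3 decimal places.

0.701

One-vs-rest for 'pedestrian': TP = diagonal; FP = other classes predicted 'pedestrian'; FN = 'pedestrian' predicted as other.
precision = TP/(TP+FP).
pedestrian: TP=122, FP=30+2+7+13=52 → 122/174 = 0.7011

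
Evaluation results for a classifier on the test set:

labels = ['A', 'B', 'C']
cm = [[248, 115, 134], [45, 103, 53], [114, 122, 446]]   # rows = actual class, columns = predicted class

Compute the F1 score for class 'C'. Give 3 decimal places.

0.678

Treat 'C' as positive and all other classes as negative.
F1 score = 2·TP/(2·TP+FP+FN).
C: TP=446, FP=134+53=187, FN=114+122=236 → 892/1315 = 0.6783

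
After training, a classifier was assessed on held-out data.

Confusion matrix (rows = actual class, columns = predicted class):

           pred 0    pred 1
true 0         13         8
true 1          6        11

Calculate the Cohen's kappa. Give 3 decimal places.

0.263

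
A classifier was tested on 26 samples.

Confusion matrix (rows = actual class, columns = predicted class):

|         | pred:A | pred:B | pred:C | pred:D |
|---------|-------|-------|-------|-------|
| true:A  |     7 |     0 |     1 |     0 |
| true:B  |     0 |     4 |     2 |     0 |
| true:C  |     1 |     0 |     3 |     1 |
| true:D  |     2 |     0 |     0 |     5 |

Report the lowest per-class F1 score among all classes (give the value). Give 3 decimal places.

0.545

Per-class F1 score (2·TP/(2·TP+FP+FN)):
  A: TP=7, FP=0+1+2=3, FN=0+1+0=1 → 14/18 = 0.7778
  B: TP=4, FP=0+0+0=0, FN=0+2+0=2 → 8/10 = 0.8000
  C: TP=3, FP=1+2+0=3, FN=1+0+1=2 → 6/11 = 0.5455
  D: TP=5, FP=0+0+1=1, FN=2+0+0=2 → 10/13 = 0.7692
Lowest is class 'C' with F1 score = 0.545.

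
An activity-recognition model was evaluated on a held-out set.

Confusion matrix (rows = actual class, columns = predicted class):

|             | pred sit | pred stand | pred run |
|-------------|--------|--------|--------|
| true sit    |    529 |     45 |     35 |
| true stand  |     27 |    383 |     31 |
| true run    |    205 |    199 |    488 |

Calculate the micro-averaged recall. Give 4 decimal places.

0.7209

Micro-averaging pools counts across classes: ΣTP=1400, ΣFP=542, ΣFN=542.
Micro-recall = TP/(TP+FN) on pooled counts = 0.7209 (equals overall accuracy in single-label multiclass).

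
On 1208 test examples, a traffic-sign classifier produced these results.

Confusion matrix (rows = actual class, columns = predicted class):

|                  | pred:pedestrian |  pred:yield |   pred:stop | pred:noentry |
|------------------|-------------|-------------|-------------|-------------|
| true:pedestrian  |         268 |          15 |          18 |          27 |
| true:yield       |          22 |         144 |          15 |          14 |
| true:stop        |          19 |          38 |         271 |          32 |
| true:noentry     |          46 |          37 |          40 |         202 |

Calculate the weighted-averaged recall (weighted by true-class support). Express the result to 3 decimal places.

0.733

Per-class recall (TP/(TP+FN)):
  pedestrian: TP=268, FN=15+18+27=60 → 268/328 = 0.8171
  yield: TP=144, FN=22+15+14=51 → 144/195 = 0.7385
  stop: TP=271, FN=19+38+32=89 → 271/360 = 0.7528
  noentry: TP=202, FN=46+37+40=123 → 202/325 = 0.6215
Weighted-recall = Σ (supportᵢ/N)·recallᵢ with N=1208: (328/1208)·0.8171 + (195/1208)·0.7385 + (360/1208)·0.7528 + (325/1208)·0.6215 = 0.733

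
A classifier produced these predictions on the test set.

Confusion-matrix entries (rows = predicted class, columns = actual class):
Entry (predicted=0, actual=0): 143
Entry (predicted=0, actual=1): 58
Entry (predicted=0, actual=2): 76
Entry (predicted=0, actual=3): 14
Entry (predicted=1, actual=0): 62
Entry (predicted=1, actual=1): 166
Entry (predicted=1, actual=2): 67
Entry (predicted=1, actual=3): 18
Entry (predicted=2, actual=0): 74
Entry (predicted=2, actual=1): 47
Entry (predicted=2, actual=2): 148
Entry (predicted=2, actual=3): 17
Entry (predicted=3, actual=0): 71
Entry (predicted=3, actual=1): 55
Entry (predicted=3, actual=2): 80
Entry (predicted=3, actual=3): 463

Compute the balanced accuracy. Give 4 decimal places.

0.5552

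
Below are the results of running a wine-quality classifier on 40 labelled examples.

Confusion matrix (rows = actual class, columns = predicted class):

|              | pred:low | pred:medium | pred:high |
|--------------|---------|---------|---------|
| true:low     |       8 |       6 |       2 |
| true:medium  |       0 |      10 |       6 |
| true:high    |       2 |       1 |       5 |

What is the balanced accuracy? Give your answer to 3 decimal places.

0.583

Balanced accuracy = mean of per-class recall.
  low: recall = 8/16 = 0.5000
  medium: recall = 10/16 = 0.6250
  high: recall = 5/8 = 0.6250
Mean = (0.5000 + 0.6250 + 0.6250) / 3 = 0.583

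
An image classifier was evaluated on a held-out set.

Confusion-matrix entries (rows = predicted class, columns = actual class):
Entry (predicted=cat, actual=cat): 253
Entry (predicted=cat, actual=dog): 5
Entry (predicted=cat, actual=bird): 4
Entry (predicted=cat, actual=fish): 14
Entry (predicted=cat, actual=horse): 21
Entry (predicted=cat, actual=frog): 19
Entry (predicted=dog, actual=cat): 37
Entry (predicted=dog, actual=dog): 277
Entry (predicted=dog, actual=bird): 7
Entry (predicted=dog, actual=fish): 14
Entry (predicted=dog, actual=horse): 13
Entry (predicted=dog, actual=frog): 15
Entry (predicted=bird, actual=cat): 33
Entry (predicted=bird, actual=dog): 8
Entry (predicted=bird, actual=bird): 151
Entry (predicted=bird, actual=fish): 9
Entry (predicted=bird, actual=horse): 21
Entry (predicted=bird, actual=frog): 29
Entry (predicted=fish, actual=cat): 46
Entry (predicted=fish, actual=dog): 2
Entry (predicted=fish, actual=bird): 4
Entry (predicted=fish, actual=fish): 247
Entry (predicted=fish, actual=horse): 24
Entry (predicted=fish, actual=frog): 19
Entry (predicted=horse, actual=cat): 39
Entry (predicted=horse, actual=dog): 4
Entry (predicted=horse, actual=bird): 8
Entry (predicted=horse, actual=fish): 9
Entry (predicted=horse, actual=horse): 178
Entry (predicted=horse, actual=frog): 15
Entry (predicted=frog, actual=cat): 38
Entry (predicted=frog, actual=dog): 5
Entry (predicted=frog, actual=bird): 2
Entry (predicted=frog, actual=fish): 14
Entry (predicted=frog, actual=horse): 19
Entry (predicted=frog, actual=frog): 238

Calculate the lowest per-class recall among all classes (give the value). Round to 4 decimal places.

Per-class recall (TP/(TP+FN)):
  cat: TP=253, FN=37+33+46+39+38=193 → 253/446 = 0.56726
  dog: TP=277, FN=5+8+2+4+5=24 → 277/301 = 0.92027
  bird: TP=151, FN=4+7+4+8+2=25 → 151/176 = 0.85795
  fish: TP=247, FN=14+14+9+9+14=60 → 247/307 = 0.80456
  horse: TP=178, FN=21+13+21+24+19=98 → 178/276 = 0.64493
  frog: TP=238, FN=19+15+29+19+15=97 → 238/335 = 0.71045
Lowest is class 'cat' with recall = 0.5673.

0.5673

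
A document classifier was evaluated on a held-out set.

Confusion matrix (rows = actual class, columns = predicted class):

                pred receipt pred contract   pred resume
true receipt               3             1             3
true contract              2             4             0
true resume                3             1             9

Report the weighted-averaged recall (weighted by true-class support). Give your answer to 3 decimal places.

0.615

Per-class recall (TP/(TP+FN)):
  receipt: TP=3, FN=1+3=4 → 3/7 = 0.4286
  contract: TP=4, FN=2+0=2 → 4/6 = 0.6667
  resume: TP=9, FN=3+1=4 → 9/13 = 0.6923
Weighted-recall = Σ (supportᵢ/N)·recallᵢ with N=26: (7/26)·0.4286 + (6/26)·0.6667 + (13/26)·0.6923 = 0.615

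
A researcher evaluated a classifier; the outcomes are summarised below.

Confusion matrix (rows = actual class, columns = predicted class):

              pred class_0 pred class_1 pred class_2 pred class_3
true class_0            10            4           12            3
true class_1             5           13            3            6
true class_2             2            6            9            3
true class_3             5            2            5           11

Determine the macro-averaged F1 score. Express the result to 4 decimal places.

Per-class F1 score (2·TP/(2·TP+FP+FN)):
  class_0: TP=10, FP=5+2+5=12, FN=4+12+3=19 → 20/51 = 0.39216
  class_1: TP=13, FP=4+6+2=12, FN=5+3+6=14 → 26/52 = 0.50000
  class_2: TP=9, FP=12+3+5=20, FN=2+6+3=11 → 18/49 = 0.36735
  class_3: TP=11, FP=3+6+3=12, FN=5+2+5=12 → 22/46 = 0.47826
Macro-F1 score = mean = (0.39216 + 0.50000 + 0.36735 + 0.47826) / 4 = 0.4344

0.4344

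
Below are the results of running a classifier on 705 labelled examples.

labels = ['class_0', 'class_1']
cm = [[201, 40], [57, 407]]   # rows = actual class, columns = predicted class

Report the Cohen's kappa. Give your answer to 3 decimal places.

Observed agreement pₒ = trace/N = 608/705 = 0.8624
Expected agreement pₑ = Σ (rowᵢ·colᵢ)/N² = (241·258 + 464·447)/705² = 0.5424
κ = (pₒ − pₑ)/(1 − pₑ) = (0.8624 − 0.5424)/(1 − 0.5424) = 0.699

0.699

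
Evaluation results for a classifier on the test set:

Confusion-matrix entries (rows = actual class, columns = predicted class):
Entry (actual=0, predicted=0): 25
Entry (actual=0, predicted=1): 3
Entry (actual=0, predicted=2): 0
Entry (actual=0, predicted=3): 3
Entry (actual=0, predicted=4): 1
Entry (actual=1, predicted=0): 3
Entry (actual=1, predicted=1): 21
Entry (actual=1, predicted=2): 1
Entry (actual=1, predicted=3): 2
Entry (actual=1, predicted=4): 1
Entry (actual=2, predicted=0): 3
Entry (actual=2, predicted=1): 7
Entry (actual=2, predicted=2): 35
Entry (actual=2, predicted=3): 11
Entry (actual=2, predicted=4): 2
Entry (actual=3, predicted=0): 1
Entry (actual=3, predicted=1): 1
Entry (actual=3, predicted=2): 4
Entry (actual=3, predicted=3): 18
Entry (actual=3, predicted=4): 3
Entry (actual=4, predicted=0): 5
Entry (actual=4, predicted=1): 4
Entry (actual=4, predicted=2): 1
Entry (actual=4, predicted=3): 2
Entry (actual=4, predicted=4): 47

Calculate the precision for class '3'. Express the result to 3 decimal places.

0.500

precision = TP/(TP+FP).
3: TP=18, FP=3+2+11+2=18 → 18/36 = 0.5000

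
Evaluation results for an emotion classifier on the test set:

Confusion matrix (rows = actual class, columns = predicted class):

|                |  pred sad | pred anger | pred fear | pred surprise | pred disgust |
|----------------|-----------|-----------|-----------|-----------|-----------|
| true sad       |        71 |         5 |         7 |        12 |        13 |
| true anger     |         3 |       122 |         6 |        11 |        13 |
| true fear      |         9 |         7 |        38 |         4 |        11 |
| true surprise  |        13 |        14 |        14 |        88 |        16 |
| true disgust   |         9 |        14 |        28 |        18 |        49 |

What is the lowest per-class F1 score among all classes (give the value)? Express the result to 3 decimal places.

0.445

Per-class F1 score (2·TP/(2·TP+FP+FN)):
  sad: TP=71, FP=3+9+13+9=34, FN=5+7+12+13=37 → 142/213 = 0.6667
  anger: TP=122, FP=5+7+14+14=40, FN=3+6+11+13=33 → 244/317 = 0.7697
  fear: TP=38, FP=7+6+14+28=55, FN=9+7+4+11=31 → 76/162 = 0.4691
  surprise: TP=88, FP=12+11+4+18=45, FN=13+14+14+16=57 → 176/278 = 0.6331
  disgust: TP=49, FP=13+13+11+16=53, FN=9+14+28+18=69 → 98/220 = 0.4455
Lowest is class 'disgust' with F1 score = 0.445.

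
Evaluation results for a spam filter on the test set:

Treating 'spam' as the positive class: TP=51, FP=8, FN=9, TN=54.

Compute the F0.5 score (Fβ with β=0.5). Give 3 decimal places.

0.861

Fβ = (1+β²)·TP / ((1+β²)·TP + β²·FN + FP), with β²=1/4
= 1.25·51 / (1.25·51 + 0.25·9 + 8) = 0.861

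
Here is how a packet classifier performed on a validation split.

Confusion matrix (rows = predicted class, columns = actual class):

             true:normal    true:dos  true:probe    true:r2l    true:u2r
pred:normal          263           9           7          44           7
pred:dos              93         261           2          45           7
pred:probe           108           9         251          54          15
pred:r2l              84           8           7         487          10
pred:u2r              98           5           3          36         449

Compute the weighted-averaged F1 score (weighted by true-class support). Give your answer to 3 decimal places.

0.710

Per-class F1 score (2·TP/(2·TP+FP+FN)):
  normal: TP=263, FP=9+7+44+7=67, FN=93+108+84+98=383 → 526/976 = 0.5389
  dos: TP=261, FP=93+2+45+7=147, FN=9+9+8+5=31 → 522/700 = 0.7457
  probe: TP=251, FP=108+9+54+15=186, FN=7+2+7+3=19 → 502/707 = 0.7100
  r2l: TP=487, FP=84+8+7+10=109, FN=44+45+54+36=179 → 974/1262 = 0.7718
  u2r: TP=449, FP=98+5+3+36=142, FN=7+7+15+10=39 → 898/1079 = 0.8323
Weighted-F1 score = Σ (supportᵢ/N)·F1 scoreᵢ with N=2362: (646/2362)·0.5389 + (292/2362)·0.7457 + (270/2362)·0.7100 + (666/2362)·0.7718 + (488/2362)·0.8323 = 0.710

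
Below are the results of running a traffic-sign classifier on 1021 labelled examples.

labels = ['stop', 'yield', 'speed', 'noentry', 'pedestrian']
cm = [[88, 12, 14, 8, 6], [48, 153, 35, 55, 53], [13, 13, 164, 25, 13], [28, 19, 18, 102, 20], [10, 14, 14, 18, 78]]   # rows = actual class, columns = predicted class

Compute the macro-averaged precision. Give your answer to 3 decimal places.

0.563

Per-class precision (TP/(TP+FP)):
  stop: TP=88, FP=48+13+28+10=99 → 88/187 = 0.4706
  yield: TP=153, FP=12+13+19+14=58 → 153/211 = 0.7251
  speed: TP=164, FP=14+35+18+14=81 → 164/245 = 0.6694
  noentry: TP=102, FP=8+55+25+18=106 → 102/208 = 0.4904
  pedestrian: TP=78, FP=6+53+13+20=92 → 78/170 = 0.4588
Macro-precision = mean = (0.4706 + 0.7251 + 0.6694 + 0.4904 + 0.4588) / 5 = 0.563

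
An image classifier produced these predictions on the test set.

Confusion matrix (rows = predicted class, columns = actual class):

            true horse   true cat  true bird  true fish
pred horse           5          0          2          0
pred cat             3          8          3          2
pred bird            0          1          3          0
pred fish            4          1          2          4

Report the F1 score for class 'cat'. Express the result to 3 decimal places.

0.615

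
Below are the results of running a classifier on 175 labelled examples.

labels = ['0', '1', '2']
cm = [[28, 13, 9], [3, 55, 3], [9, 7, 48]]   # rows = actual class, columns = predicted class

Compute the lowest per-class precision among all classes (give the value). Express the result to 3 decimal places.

Per-class precision (TP/(TP+FP)):
  0: TP=28, FP=3+9=12 → 28/40 = 0.7000
  1: TP=55, FP=13+7=20 → 55/75 = 0.7333
  2: TP=48, FP=9+3=12 → 48/60 = 0.8000
Lowest is class '0' with precision = 0.700.

0.700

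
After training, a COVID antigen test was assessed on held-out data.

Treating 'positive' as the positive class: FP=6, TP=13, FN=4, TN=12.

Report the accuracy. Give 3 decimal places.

0.714

Accuracy = (TP+TN)/N = (13+12)/35 = 0.714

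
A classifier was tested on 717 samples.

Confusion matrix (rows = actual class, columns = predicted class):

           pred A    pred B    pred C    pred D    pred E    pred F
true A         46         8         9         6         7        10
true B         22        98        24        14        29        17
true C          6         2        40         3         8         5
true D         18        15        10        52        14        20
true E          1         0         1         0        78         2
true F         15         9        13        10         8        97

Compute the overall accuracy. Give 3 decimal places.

0.573

Accuracy = trace / total = (46+98+40+52+78+97=411) / 717 = 411/717 = 0.573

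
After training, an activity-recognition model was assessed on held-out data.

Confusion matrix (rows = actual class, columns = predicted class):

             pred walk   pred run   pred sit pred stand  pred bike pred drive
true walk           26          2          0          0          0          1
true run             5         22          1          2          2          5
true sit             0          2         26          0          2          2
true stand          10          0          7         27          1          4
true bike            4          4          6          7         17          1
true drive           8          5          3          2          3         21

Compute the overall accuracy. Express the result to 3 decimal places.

0.610

Accuracy = trace / total = (26+22+26+27+17+21=139) / 228 = 139/228 = 0.610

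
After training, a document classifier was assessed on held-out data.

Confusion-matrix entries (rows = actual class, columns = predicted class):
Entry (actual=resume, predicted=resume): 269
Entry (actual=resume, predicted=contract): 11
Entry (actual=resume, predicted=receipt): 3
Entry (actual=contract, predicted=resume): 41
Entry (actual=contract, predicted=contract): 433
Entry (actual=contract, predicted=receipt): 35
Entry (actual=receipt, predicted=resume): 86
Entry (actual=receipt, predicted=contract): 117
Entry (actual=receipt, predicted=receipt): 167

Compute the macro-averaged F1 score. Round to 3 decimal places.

0.728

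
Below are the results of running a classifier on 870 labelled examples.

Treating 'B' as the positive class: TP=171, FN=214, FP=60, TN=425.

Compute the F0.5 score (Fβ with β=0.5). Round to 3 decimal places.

Fβ = (1+β²)·TP / ((1+β²)·TP + β²·FN + FP), with β²=1/4
= 1.25·171 / (1.25·171 + 0.25·214 + 60) = 0.653

0.653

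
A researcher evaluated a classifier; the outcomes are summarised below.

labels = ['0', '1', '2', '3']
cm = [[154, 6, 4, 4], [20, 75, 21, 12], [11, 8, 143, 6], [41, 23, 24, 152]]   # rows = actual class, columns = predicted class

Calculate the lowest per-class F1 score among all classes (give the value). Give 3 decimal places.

Per-class F1 score (2·TP/(2·TP+FP+FN)):
  0: TP=154, FP=20+11+41=72, FN=6+4+4=14 → 308/394 = 0.7817
  1: TP=75, FP=6+8+23=37, FN=20+21+12=53 → 150/240 = 0.6250
  2: TP=143, FP=4+21+24=49, FN=11+8+6=25 → 286/360 = 0.7944
  3: TP=152, FP=4+12+6=22, FN=41+23+24=88 → 304/414 = 0.7343
Lowest is class '1' with F1 score = 0.625.

0.625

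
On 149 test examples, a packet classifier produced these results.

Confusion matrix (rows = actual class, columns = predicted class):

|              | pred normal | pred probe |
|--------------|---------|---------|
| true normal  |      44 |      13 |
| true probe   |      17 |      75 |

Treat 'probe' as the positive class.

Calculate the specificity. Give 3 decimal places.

Specificity = TN/(TN+FP) = 44/(44+13) = 0.772

0.772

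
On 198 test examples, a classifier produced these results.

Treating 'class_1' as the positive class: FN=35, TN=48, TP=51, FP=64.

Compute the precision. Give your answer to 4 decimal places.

Precision = TP/(TP+FP) = 51/(51+64) = 51/115 = 0.4435

0.4435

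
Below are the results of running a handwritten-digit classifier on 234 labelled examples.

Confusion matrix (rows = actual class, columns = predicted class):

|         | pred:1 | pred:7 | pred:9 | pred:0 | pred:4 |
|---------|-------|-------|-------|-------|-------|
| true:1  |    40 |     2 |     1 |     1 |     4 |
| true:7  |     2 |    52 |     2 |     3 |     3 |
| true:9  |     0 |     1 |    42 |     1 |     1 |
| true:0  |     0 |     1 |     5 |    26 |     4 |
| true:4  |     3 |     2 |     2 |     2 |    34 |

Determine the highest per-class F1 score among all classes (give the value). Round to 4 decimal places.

Per-class F1 score (2·TP/(2·TP+FP+FN)):
  1: TP=40, FP=2+0+0+3=5, FN=2+1+1+4=8 → 80/93 = 0.86022
  7: TP=52, FP=2+1+1+2=6, FN=2+2+3+3=10 → 104/120 = 0.86667
  9: TP=42, FP=1+2+5+2=10, FN=0+1+1+1=3 → 84/97 = 0.86598
  0: TP=26, FP=1+3+1+2=7, FN=0+1+5+4=10 → 52/69 = 0.75362
  4: TP=34, FP=4+3+1+4=12, FN=3+2+2+2=9 → 68/89 = 0.76404
Highest is class '7' with F1 score = 0.8667.

0.8667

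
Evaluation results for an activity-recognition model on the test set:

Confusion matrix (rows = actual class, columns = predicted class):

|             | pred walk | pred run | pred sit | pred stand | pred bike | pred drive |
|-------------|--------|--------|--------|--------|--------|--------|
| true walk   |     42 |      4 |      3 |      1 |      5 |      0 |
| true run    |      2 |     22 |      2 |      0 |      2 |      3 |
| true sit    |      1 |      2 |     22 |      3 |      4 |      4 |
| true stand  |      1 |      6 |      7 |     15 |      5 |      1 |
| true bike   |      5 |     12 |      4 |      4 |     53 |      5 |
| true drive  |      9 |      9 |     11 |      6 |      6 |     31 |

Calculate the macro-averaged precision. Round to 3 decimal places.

Per-class precision (TP/(TP+FP)):
  walk: TP=42, FP=2+1+1+5+9=18 → 42/60 = 0.7000
  run: TP=22, FP=4+2+6+12+9=33 → 22/55 = 0.4000
  sit: TP=22, FP=3+2+7+4+11=27 → 22/49 = 0.4490
  stand: TP=15, FP=1+0+3+4+6=14 → 15/29 = 0.5172
  bike: TP=53, FP=5+2+4+5+6=22 → 53/75 = 0.7067
  drive: TP=31, FP=0+3+4+1+5=13 → 31/44 = 0.7045
Macro-precision = mean = (0.7000 + 0.4000 + 0.4490 + 0.5172 + 0.7067 + 0.7045) / 6 = 0.580

0.580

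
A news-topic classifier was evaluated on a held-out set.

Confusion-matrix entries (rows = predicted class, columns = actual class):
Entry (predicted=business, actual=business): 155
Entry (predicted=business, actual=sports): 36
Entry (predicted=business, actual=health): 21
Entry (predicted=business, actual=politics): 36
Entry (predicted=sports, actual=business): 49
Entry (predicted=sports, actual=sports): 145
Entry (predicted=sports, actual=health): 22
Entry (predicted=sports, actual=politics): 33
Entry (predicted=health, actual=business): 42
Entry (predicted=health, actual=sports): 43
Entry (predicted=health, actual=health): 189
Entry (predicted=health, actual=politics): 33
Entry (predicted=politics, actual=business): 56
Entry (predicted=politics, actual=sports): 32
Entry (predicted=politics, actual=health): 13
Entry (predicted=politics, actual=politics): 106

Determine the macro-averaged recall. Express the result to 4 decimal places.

Per-class recall (TP/(TP+FN)):
  business: TP=155, FN=49+42+56=147 → 155/302 = 0.51325
  sports: TP=145, FN=36+43+32=111 → 145/256 = 0.56641
  health: TP=189, FN=21+22+13=56 → 189/245 = 0.77143
  politics: TP=106, FN=36+33+33=102 → 106/208 = 0.50962
Macro-recall = mean = (0.51325 + 0.56641 + 0.77143 + 0.50962) / 4 = 0.5902

0.5902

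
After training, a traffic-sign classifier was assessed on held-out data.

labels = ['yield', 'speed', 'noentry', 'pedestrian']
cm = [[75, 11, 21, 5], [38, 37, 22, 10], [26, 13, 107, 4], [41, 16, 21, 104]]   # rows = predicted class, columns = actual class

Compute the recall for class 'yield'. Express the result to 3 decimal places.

recall = TP/(TP+FN).
yield: TP=75, FN=38+26+41=105 → 75/180 = 0.4167

0.417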